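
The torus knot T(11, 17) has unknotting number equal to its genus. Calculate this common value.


For a torus knot T(p,q), both the unknotting number and genus equal (p-1)(q-1)/2.
= (11-1)(17-1)/2
= 10*16/2
= 160/2 = 80

80


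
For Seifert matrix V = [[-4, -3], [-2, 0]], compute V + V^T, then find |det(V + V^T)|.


Step 1: Form V + V^T where V = [[-4, -3], [-2, 0]]
  V^T = [[-4, -2], [-3, 0]]
  V + V^T = [[-8, -5], [-5, 0]]
Step 2: det(V + V^T) = (-8)*0 - (-5)*(-5)
  = 0 - 25 = -25
Step 3: Knot determinant = |det(V + V^T)| = |-25| = 25

25


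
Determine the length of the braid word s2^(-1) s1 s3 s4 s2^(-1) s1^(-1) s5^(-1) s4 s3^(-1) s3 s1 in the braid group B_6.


The word length counts the number of generators (including inverses).
Listing each generator: s2^(-1), s1, s3, s4, s2^(-1), s1^(-1), s5^(-1), s4, s3^(-1), s3, s1
There are 11 generators in this braid word.

11


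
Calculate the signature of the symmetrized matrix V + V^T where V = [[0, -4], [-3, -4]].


Step 1: V + V^T = [[0, -7], [-7, -8]]
Step 2: trace = -8, det = -49
Step 3: Discriminant = (-8)^2 - 4*(-49) = 260
Step 4: Eigenvalues: 4.06226, -12.0623
Step 5: Signature = (# positive eigenvalues) - (# negative eigenvalues) = 0

0


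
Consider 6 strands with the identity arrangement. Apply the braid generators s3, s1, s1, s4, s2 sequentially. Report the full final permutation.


Starting with identity [1, 2, 3, 4, 5, 6].
Apply generators in sequence:
  After s3: [1, 2, 4, 3, 5, 6]
  After s1: [2, 1, 4, 3, 5, 6]
  After s1: [1, 2, 4, 3, 5, 6]
  After s4: [1, 2, 4, 5, 3, 6]
  After s2: [1, 4, 2, 5, 3, 6]
Final permutation: [1, 4, 2, 5, 3, 6]

[1, 4, 2, 5, 3, 6]


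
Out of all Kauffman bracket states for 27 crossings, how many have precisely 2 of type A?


We choose which 2 of 27 crossings get A-smoothings.
C(27, 2) = 27! / (2! * 25!)
= 351

351


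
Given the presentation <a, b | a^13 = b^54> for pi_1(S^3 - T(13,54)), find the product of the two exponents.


The relation is a^13 = b^54.
Product of exponents = 13 * 54
= 702

702


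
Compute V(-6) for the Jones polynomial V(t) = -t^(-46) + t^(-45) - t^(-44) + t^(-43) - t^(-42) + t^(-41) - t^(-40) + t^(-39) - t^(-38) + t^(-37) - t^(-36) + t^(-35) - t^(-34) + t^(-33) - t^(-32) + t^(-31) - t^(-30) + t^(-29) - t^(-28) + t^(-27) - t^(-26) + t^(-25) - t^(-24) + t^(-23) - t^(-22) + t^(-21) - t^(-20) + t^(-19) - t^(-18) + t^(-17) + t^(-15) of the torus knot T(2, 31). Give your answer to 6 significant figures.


Substituting t = -6 into V(t) = -t^(-46) + t^(-45) - t^(-44) + t^(-43) - t^(-42) + t^(-41) - t^(-40) + t^(-39) - t^(-38) + t^(-37) - t^(-36) + t^(-35) - t^(-34) + t^(-33) - t^(-32) + t^(-31) - t^(-30) + t^(-29) - t^(-28) + t^(-27) - t^(-26) + t^(-25) - t^(-24) + t^(-23) - t^(-22) + t^(-21) - t^(-20) + t^(-19) - t^(-18) + t^(-17) + t^(-15):
  (-)t^(-46) = -1.6034e-36
  (+)t^(-45) = -9.62041e-36
  (-)t^(-44) = -5.77225e-35
  (+)t^(-43) = -3.46335e-34
  (-)t^(-42) = -2.07801e-33
  (+)t^(-41) = -1.24681e-32
  (-)t^(-40) = -7.48083e-32
  (+)t^(-39) = -4.4885e-31
  (-)t^(-38) = -2.6931e-30
  (+)t^(-37) = -1.61586e-29
  (-)t^(-36) = -9.69516e-29
  (+)t^(-35) = -5.8171e-28
  (-)t^(-34) = -3.49026e-27
  (+)t^(-33) = -2.09415e-26
  (-)t^(-32) = -1.25649e-25
  (+)t^(-31) = -7.53896e-25
  (-)t^(-30) = -4.52337e-24
  (+)t^(-29) = -2.71402e-23
  (-)t^(-28) = -1.62841e-22
  (+)t^(-27) = -9.77049e-22
  (-)t^(-26) = -5.86229e-21
  (+)t^(-25) = -3.51738e-20
  (-)t^(-24) = -2.11043e-19
  (+)t^(-23) = -1.26626e-18
  (-)t^(-22) = -7.59753e-18
  (+)t^(-21) = -4.55852e-17
  (-)t^(-20) = -2.73511e-16
  (+)t^(-19) = -1.64107e-15
  (-)t^(-18) = -9.8464e-15
  (+)t^(-17) = -5.90784e-14
  (+)t^(-15) = -2.12682e-12
Sum = (-1.6034e-36) + (-9.62041e-36) + (-5.77225e-35) + (-3.46335e-34) + (-2.07801e-33) + (-1.24681e-32) + (-7.48083e-32) + (-4.4885e-31) + (-2.6931e-30) + (-1.61586e-29) + (-9.69516e-29) + (-5.8171e-28) + (-3.49026e-27) + (-2.09415e-26) + (-1.25649e-25) + (-7.53896e-25) + (-4.52337e-24) + (-2.71402e-23) + (-1.62841e-22) + (-9.77049e-22) + (-5.86229e-21) + (-3.51738e-20) + (-2.11043e-19) + (-1.26626e-18) + (-7.59753e-18) + (-4.55852e-17) + (-2.73511e-16) + (-1.64107e-15) + (-9.8464e-15) + (-5.90784e-14) + (-2.12682e-12)
= -2.197716574e-12
Rounded to 6 significant figures: -2.19772e-12

-2.19772e-12


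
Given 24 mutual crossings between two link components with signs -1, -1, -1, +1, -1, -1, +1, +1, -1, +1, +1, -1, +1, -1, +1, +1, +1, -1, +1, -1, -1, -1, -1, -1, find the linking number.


Step 1: Count positive crossings: 10
Step 2: Count negative crossings: 14
Step 3: Sum of signs = 10 - 14 = -4
Step 4: Linking number = sum/2 = -4/2 = -2

-2


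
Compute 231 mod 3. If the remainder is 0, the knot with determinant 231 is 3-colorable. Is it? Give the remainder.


Step 1: A knot is p-colorable if and only if p divides its determinant.
Step 2: Compute 231 mod 3.
231 = 77 * 3 + 0
Step 3: 231 mod 3 = 0
Step 4: The knot is 3-colorable: yes

0


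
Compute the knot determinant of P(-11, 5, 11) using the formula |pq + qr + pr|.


Step 1: Compute pq + qr + pr.
pq = (-11)*5 = -55
qr = 5*11 = 55
pr = (-11)*11 = -121
pq + qr + pr = -55 + 55 + (-121) = -121
Step 2: Take absolute value.
det(P(-11,5,11)) = |-121| = 121

121


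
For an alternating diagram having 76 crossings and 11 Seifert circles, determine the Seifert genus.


For alternating knots, g = (c - s + 1)/2.
= (76 - 11 + 1)/2
= 66/2 = 33

33


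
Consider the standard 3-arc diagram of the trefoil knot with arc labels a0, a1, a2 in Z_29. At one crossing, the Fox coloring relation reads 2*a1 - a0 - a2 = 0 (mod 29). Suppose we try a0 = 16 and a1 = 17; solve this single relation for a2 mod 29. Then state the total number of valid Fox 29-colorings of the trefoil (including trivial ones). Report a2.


Step 1: Apply the given crossing relation 2*a1 - a0 - a2 = 0 (mod 29).
  a2 = 2*a1 - a0 mod 29
  a2 = 2*17 - 16 mod 29
  a2 = 34 - 16 mod 29
  a2 = 18 mod 29 = 18
Step 2: The trefoil has determinant 3.
  Number of Fox p-colorings (p prime) is p^2 if p = 3, else p.
  Since 29 does not divide 3, only trivial (constant) colorings exist.
  (So the trial a0 = 16, a1 = 17 with a0 != a1 does NOT extend to a valid coloring of the whole trefoil: the other two crossing relations require 3*(a1 - a0) = 0 (mod 29), which fails.)
  Total colorings = 29
Step 3: a2 = 18, total Fox 29-colorings = 29

18


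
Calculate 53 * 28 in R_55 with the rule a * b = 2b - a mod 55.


53 * 28 = 2*28 - 53 mod 55
= 56 - 53 mod 55
= 3 mod 55 = 3

3


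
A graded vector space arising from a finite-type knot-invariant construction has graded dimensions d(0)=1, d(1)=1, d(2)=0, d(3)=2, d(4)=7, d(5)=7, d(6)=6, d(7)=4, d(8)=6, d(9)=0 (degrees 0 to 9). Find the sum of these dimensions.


Total dimension = d(0) + d(1) + ... + d(9)
= 1 + 1 + 0 + 2 + 7 + 7 + 6 + 4 + 6 + 0
= 34

34


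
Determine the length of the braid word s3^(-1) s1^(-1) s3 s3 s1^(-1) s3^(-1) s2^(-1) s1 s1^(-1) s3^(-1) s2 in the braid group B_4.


The word length counts the number of generators (including inverses).
Listing each generator: s3^(-1), s1^(-1), s3, s3, s1^(-1), s3^(-1), s2^(-1), s1, s1^(-1), s3^(-1), s2
There are 11 generators in this braid word.

11


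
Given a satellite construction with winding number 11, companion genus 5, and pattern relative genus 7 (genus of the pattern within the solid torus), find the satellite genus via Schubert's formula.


Schubert: g(satellite) = g_rel(pattern) + |winding| * g(companion),
where g_rel(pattern) is the genus of the pattern relative to the solid torus.
= 7 + 11 * 5
= 7 + 55 = 62

62


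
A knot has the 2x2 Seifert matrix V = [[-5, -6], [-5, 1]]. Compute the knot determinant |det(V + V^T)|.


Step 1: Form V + V^T where V = [[-5, -6], [-5, 1]]
  V^T = [[-5, -5], [-6, 1]]
  V + V^T = [[-10, -11], [-11, 2]]
Step 2: det(V + V^T) = (-10)*2 - (-11)*(-11)
  = -20 - 121 = -141
Step 3: Knot determinant = |det(V + V^T)| = |-141| = 141

141


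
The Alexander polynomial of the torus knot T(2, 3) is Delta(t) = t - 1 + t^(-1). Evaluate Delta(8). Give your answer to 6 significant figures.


Substituting t = 8 into Delta(t) = t - 1 + t^(-1):
Term values: (8) + (-1) + (0.125)
Sum = 7.125
Rounded to 6 significant figures: 7.125

7.125


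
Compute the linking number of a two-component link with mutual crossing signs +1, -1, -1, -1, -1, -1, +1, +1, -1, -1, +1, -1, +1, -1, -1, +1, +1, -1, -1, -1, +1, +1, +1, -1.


Step 1: Count positive crossings: 10
Step 2: Count negative crossings: 14
Step 3: Sum of signs = 10 - 14 = -4
Step 4: Linking number = sum/2 = -4/2 = -2

-2


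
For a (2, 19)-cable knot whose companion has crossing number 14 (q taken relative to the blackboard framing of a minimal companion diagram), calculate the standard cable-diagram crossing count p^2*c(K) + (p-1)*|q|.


Step 1: Each of the c(K) crossings of the companion diagram becomes p*p = p^2 crossings among the p parallel strands, and each of the |q| twists s_1 s_2 ... s_(p-1) adds (p-1) crossings.
  Crossings = p^2 * c(K) + (p-1)*|q|
Step 2: = 2^2 * 14 + (2-1)*19
Step 3: = 4*14 + 1*19
Step 4: = 56 + 19 = 75

75


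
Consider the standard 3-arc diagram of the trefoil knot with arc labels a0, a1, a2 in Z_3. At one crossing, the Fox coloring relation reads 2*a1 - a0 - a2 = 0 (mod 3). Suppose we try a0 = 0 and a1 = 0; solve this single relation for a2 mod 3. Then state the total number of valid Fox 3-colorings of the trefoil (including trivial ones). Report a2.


Step 1: Apply the given crossing relation 2*a1 - a0 - a2 = 0 (mod 3).
  a2 = 2*a1 - a0 mod 3
  a2 = 2*0 - 0 mod 3
  a2 = 0 - 0 mod 3
  a2 = 0 mod 3 = 0
Step 2: The trefoil has determinant 3.
  Number of Fox p-colorings (p prime) is p^2 if p = 3, else p.
  Since p = 3 divides det = 3, the trefoil is 3-colorable.
  (Indeed for p = 3 any choice of a0, a1 extends to a valid coloring; the trial (a0, a1, a2) = (0, 0, 0) satisfies all three crossing relations.)
  Total colorings = 3^2 = 9
Step 3: a2 = 0, total Fox 3-colorings = 9

0


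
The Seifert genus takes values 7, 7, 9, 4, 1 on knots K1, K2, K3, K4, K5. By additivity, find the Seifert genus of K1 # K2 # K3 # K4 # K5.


The Seifert genus is additive under connected sum.
Seifert genus(K1 # K2 # K3 # K4 # K5) = (7) + (7) + (9) + (4) + (1)
= 28

28


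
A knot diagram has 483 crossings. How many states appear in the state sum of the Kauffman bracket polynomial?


Each crossing contributes 2 choices (A-smoothing or B-smoothing).
Total states = 2^483 = 24973988402527937851052777838345330445988785141319769206873255677002973910558124960962448824507935769278615448971252983163583805434306282450321408

24973988402527937851052777838345330445988785141319769206873255677002973910558124960962448824507935769278615448971252983163583805434306282450321408


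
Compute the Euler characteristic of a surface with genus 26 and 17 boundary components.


chi = 2 - 2g - b
= 2 - 2*26 - 17
= 2 - 52 - 17 = -67

-67


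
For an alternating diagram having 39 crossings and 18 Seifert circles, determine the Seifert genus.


For alternating knots, g = (c - s + 1)/2.
= (39 - 18 + 1)/2
= 22/2 = 11

11


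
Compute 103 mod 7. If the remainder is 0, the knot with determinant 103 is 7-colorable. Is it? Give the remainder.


Step 1: A knot is p-colorable if and only if p divides its determinant.
Step 2: Compute 103 mod 7.
103 = 14 * 7 + 5
Step 3: 103 mod 7 = 5
Step 4: The knot is 7-colorable: no

5


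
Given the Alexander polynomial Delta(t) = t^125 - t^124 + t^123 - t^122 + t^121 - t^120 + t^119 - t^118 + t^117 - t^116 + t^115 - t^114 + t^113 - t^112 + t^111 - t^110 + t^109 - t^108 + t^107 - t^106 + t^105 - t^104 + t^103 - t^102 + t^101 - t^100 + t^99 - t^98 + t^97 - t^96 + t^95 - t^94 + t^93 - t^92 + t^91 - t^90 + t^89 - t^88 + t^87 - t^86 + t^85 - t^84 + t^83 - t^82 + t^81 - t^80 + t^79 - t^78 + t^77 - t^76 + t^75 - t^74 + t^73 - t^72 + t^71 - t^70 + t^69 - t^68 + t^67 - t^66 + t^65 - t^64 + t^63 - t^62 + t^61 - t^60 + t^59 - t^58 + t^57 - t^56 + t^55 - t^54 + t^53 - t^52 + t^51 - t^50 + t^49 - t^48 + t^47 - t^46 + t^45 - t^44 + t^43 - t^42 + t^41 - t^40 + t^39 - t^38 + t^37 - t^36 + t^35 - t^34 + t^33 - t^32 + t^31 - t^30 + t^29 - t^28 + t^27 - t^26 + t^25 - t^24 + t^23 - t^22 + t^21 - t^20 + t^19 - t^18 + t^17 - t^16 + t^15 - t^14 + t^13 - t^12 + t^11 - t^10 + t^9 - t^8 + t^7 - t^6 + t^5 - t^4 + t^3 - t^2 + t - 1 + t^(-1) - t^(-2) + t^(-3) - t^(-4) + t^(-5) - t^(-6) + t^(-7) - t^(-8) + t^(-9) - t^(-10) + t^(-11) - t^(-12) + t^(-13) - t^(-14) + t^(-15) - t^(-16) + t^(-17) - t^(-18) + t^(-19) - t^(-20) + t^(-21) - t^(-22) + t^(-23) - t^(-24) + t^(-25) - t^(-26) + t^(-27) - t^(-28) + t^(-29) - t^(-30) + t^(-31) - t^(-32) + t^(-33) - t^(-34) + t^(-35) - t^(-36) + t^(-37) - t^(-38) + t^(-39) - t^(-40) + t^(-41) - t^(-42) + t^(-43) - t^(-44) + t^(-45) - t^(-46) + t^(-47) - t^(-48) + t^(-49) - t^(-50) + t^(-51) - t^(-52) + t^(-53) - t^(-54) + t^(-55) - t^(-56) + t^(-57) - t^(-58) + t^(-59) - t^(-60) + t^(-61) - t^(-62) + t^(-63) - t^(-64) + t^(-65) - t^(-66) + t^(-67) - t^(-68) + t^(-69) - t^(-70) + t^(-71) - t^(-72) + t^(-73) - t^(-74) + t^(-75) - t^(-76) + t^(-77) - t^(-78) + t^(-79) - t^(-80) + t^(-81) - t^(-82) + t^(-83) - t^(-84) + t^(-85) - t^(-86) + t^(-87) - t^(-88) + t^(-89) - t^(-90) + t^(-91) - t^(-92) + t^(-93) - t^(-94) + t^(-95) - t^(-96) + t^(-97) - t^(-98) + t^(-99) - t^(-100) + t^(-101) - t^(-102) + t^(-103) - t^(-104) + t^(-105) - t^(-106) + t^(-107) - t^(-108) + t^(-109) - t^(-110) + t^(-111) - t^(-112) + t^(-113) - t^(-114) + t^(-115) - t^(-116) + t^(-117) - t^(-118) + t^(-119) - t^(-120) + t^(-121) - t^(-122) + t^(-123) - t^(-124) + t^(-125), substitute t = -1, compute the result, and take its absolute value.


Step 1: The polynomial has 251 terms with alternating signs, exponents from 125 down to -125.
Step 2: Substitute t = -1. The i-th term has coefficient (-1)^i and exponent (m-i),
  so its value is (-1)^i * (-1)^(m-i) = (-1)^m = -1 for every i.
Step 3: All 251 terms equal -1, so Delta(-1) = 251 * (-1) = -251
Step 4: |Delta(-1)| = 251

251


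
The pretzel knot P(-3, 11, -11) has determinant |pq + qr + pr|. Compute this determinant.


Step 1: Compute pq + qr + pr.
pq = (-3)*11 = -33
qr = 11*(-11) = -121
pr = (-3)*(-11) = 33
pq + qr + pr = -33 + (-121) + 33 = -121
Step 2: Take absolute value.
det(P(-3,11,-11)) = |-121| = 121

121


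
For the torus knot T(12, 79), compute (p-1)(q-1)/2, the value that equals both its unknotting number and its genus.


For a torus knot T(p,q), both the unknotting number and genus equal (p-1)(q-1)/2.
= (12-1)(79-1)/2
= 11*78/2
= 858/2 = 429

429


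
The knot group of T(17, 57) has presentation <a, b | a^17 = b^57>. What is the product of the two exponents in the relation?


The relation is a^17 = b^57.
Product of exponents = 17 * 57
= 969

969


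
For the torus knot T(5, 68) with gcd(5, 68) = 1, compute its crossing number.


For a torus knot T(p, q) with gcd(p,q)=1,
the crossing number is min(p*(q-1), q*(p-1)).
p*(q-1) = 5*67 = 335
q*(p-1) = 68*4 = 272
min(335, 272) = 272

272


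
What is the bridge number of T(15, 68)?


The bridge number of T(p,q) is min(p,q).
min(15, 68) = 15

15


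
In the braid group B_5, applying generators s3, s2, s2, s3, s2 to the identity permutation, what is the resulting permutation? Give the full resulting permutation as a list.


Starting with identity [1, 2, 3, 4, 5].
Apply generators in sequence:
  After s3: [1, 2, 4, 3, 5]
  After s2: [1, 4, 2, 3, 5]
  After s2: [1, 2, 4, 3, 5]
  After s3: [1, 2, 3, 4, 5]
  After s2: [1, 3, 2, 4, 5]
Final permutation: [1, 3, 2, 4, 5]

[1, 3, 2, 4, 5]


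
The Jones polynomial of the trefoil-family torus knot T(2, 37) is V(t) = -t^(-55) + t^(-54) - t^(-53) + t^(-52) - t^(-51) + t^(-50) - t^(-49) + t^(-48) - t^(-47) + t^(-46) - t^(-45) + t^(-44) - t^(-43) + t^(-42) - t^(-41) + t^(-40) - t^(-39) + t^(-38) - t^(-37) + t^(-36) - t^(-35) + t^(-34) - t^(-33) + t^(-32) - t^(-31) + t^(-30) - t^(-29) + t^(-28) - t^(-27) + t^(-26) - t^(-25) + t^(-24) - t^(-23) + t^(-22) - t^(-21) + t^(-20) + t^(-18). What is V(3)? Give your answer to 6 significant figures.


Substituting t = 3 into V(t) = -t^(-55) + t^(-54) - t^(-53) + t^(-52) - t^(-51) + t^(-50) - t^(-49) + t^(-48) - t^(-47) + t^(-46) - t^(-45) + t^(-44) - t^(-43) + t^(-42) - t^(-41) + t^(-40) - t^(-39) + t^(-38) - t^(-37) + t^(-36) - t^(-35) + t^(-34) - t^(-33) + t^(-32) - t^(-31) + t^(-30) - t^(-29) + t^(-28) - t^(-27) + t^(-26) - t^(-25) + t^(-24) - t^(-23) + t^(-22) - t^(-21) + t^(-20) + t^(-18):
  (-)t^(-55) = -5.73233e-27
  (+)t^(-54) = 1.7197e-26
  (-)t^(-53) = -5.15909e-26
  (+)t^(-52) = 1.54773e-25
  (-)t^(-51) = -4.64319e-25
  (+)t^(-50) = 1.39296e-24
  (-)t^(-49) = -4.17887e-24
  (+)t^(-48) = 1.25366e-23
  (-)t^(-47) = -3.76098e-23
  (+)t^(-46) = 1.12829e-22
  (-)t^(-45) = -3.38488e-22
  (+)t^(-44) = 1.01546e-21
  (-)t^(-43) = -3.04639e-21
  (+)t^(-42) = 9.13918e-21
  (-)t^(-41) = -2.74175e-20
  (+)t^(-40) = 8.22526e-20
  (-)t^(-39) = -2.46758e-19
  (+)t^(-38) = 7.40274e-19
  (-)t^(-37) = -2.22082e-18
  (+)t^(-36) = 6.66246e-18
  (-)t^(-35) = -1.99874e-17
  (+)t^(-34) = 5.99622e-17
  (-)t^(-33) = -1.79887e-16
  (+)t^(-32) = 5.3966e-16
  (-)t^(-31) = -1.61898e-15
  (+)t^(-30) = 4.85694e-15
  (-)t^(-29) = -1.45708e-14
  (+)t^(-28) = 4.37124e-14
  (-)t^(-27) = -1.31137e-13
  (+)t^(-26) = 3.93412e-13
  (-)t^(-25) = -1.18024e-12
  (+)t^(-24) = 3.54071e-12
  (-)t^(-23) = -1.06221e-11
  (+)t^(-22) = 3.18664e-11
  (-)t^(-21) = -9.55991e-11
  (+)t^(-20) = 2.86797e-10
  (+)t^(-18) = 2.58117e-09
Sum = (-5.73233e-27) + (1.7197e-26) + (-5.15909e-26) + (1.54773e-25) + (-4.64319e-25) + (1.39296e-24) + (-4.17887e-24) + (1.25366e-23) + (-3.76098e-23) + (1.12829e-22) + (-3.38488e-22) + (1.01546e-21) + (-3.04639e-21) + (9.13918e-21) + (-2.74175e-20) + (8.22526e-20) + (-2.46758e-19) + (7.40274e-19) + (-2.22082e-18) + (6.66246e-18) + (-1.99874e-17) + (5.99622e-17) + (-1.79887e-16) + (5.3966e-16) + (-1.61898e-15) + (4.85694e-15) + (-1.45708e-14) + (4.37124e-14) + (-1.31137e-13) + (3.93412e-13) + (-1.18024e-12) + (3.54071e-12) + (-1.06221e-11) + (3.18664e-11) + (-9.55991e-11) + (2.86797e-10) + (2.58117e-09)
= 2.796272691e-09
Rounded to 6 significant figures: 2.79627e-09

2.79627e-09


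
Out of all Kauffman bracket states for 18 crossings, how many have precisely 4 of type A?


We choose which 4 of 18 crossings get A-smoothings.
C(18, 4) = 18! / (4! * 14!)
= 3060

3060


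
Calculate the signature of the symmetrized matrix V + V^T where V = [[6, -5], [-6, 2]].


Step 1: V + V^T = [[12, -11], [-11, 4]]
Step 2: trace = 16, det = -73
Step 3: Discriminant = 16^2 - 4*(-73) = 548
Step 4: Eigenvalues: 19.7047, -3.7047
Step 5: Signature = (# positive eigenvalues) - (# negative eigenvalues) = 0

0


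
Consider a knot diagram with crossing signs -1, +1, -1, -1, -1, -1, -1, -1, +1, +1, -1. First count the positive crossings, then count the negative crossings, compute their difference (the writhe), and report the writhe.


Step 1: Count positive crossings (+1).
Positive crossings: 3
Step 2: Count negative crossings (-1).
Negative crossings: 8
Step 3: Writhe = (positive) - (negative)
w = 3 - 8 = -5
Step 4: |w| = 5, and w is negative

-5


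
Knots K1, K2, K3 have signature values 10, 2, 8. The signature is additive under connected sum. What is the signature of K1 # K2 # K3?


The signature is additive under connected sum.
signature(K1 # K2 # K3) = (10) + (2) + (8)
= 20

20


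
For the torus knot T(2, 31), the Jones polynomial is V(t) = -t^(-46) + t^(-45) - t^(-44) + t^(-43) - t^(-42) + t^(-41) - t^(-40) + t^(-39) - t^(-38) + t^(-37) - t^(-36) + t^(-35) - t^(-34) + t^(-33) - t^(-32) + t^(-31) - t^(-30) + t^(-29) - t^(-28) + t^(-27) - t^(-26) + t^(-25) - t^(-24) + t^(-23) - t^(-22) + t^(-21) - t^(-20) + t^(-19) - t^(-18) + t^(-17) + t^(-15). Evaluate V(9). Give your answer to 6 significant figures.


Substituting t = 9 into V(t) = -t^(-46) + t^(-45) - t^(-44) + t^(-43) - t^(-42) + t^(-41) - t^(-40) + t^(-39) - t^(-38) + t^(-37) - t^(-36) + t^(-35) - t^(-34) + t^(-33) - t^(-32) + t^(-31) - t^(-30) + t^(-29) - t^(-28) + t^(-27) - t^(-26) + t^(-25) - t^(-24) + t^(-23) - t^(-22) + t^(-21) - t^(-20) + t^(-19) - t^(-18) + t^(-17) + t^(-15):
  (-)t^(-46) = -1.27305e-44
  (+)t^(-45) = 1.14574e-43
  (-)t^(-44) = -1.03117e-42
  (+)t^(-43) = 9.28052e-42
  (-)t^(-42) = -8.35246e-41
  (+)t^(-41) = 7.51722e-40
  (-)t^(-40) = -6.7655e-39
  (+)t^(-39) = 6.08895e-38
  (-)t^(-38) = -5.48005e-37
  (+)t^(-37) = 4.93205e-36
  (-)t^(-36) = -4.43884e-35
  (+)t^(-35) = 3.99496e-34
  (-)t^(-34) = -3.59546e-33
  (+)t^(-33) = 3.23592e-32
  (-)t^(-32) = -2.91232e-31
  (+)t^(-31) = 2.62109e-30
  (-)t^(-30) = -2.35898e-29
  (+)t^(-29) = 2.12308e-28
  (-)t^(-28) = -1.91078e-27
  (+)t^(-27) = 1.7197e-26
  (-)t^(-26) = -1.54773e-25
  (+)t^(-25) = 1.39296e-24
  (-)t^(-24) = -1.25366e-23
  (+)t^(-23) = 1.12829e-22
  (-)t^(-22) = -1.01546e-21
  (+)t^(-21) = 9.13918e-21
  (-)t^(-20) = -8.22526e-20
  (+)t^(-19) = 7.40274e-19
  (-)t^(-18) = -6.66246e-18
  (+)t^(-17) = 5.99622e-17
  (+)t^(-15) = 4.85694e-15
Sum = (-1.27305e-44) + (1.14574e-43) + (-1.03117e-42) + (9.28052e-42) + (-8.35246e-41) + (7.51722e-40) + (-6.7655e-39) + (6.08895e-38) + (-5.48005e-37) + (4.93205e-36) + (-4.43884e-35) + (3.99496e-34) + (-3.59546e-33) + (3.23592e-32) + (-2.91232e-31) + (2.62109e-30) + (-2.35898e-29) + (2.12308e-28) + (-1.91078e-27) + (1.7197e-26) + (-1.54773e-25) + (1.39296e-24) + (-1.25366e-23) + (1.12829e-22) + (-1.01546e-21) + (9.13918e-21) + (-8.22526e-20) + (7.40274e-19) + (-6.66246e-18) + (5.99622e-17) + (4.85694e-15)
= 4.910901702e-15
Rounded to 6 significant figures: 4.9109e-15

4.9109e-15


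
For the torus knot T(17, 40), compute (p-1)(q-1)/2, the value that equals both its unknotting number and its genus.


For a torus knot T(p,q), both the unknotting number and genus equal (p-1)(q-1)/2.
= (17-1)(40-1)/2
= 16*39/2
= 624/2 = 312

312


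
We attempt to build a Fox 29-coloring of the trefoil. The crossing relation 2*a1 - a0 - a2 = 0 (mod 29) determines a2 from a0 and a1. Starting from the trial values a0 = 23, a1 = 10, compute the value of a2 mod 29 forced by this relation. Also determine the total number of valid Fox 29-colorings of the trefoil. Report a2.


Step 1: Apply the given crossing relation 2*a1 - a0 - a2 = 0 (mod 29).
  a2 = 2*a1 - a0 mod 29
  a2 = 2*10 - 23 mod 29
  a2 = 20 - 23 mod 29
  a2 = -3 mod 29 = 26
Step 2: The trefoil has determinant 3.
  Number of Fox p-colorings (p prime) is p^2 if p = 3, else p.
  Since 29 does not divide 3, only trivial (constant) colorings exist.
  (So the trial a0 = 23, a1 = 10 with a0 != a1 does NOT extend to a valid coloring of the whole trefoil: the other two crossing relations require 3*(a1 - a0) = 0 (mod 29), which fails.)
  Total colorings = 29
Step 3: a2 = 26, total Fox 29-colorings = 29

26


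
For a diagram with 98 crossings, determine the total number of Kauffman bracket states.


Each crossing contributes 2 choices (A-smoothing or B-smoothing).
Total states = 2^98 = 316912650057057350374175801344

316912650057057350374175801344


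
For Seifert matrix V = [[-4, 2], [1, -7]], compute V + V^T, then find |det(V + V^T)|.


Step 1: Form V + V^T where V = [[-4, 2], [1, -7]]
  V^T = [[-4, 1], [2, -7]]
  V + V^T = [[-8, 3], [3, -14]]
Step 2: det(V + V^T) = (-8)*(-14) - 3*3
  = 112 - 9 = 103
Step 3: Knot determinant = |det(V + V^T)| = |103| = 103

103


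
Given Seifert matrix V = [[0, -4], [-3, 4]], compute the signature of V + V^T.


Step 1: V + V^T = [[0, -7], [-7, 8]]
Step 2: trace = 8, det = -49
Step 3: Discriminant = 8^2 - 4*(-49) = 260
Step 4: Eigenvalues: 12.0623, -4.06226
Step 5: Signature = (# positive eigenvalues) - (# negative eigenvalues) = 0

0


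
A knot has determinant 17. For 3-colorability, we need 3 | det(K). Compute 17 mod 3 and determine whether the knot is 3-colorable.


Step 1: A knot is p-colorable if and only if p divides its determinant.
Step 2: Compute 17 mod 3.
17 = 5 * 3 + 2
Step 3: 17 mod 3 = 2
Step 4: The knot is 3-colorable: no

2


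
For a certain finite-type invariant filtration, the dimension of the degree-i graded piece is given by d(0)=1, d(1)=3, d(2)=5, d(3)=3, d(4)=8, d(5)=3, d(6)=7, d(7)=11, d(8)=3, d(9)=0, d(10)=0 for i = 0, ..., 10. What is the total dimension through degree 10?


Total dimension = d(0) + d(1) + ... + d(10)
= 1 + 3 + 5 + 3 + 8 + 3 + 7 + 11 + 3 + 0 + 0
= 44

44


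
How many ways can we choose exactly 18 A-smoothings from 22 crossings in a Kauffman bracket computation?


We choose which 18 of 22 crossings get A-smoothings.
C(22, 18) = 22! / (18! * 4!)
= 7315

7315


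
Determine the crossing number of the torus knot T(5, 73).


For a torus knot T(p, q) with gcd(p,q)=1,
the crossing number is min(p*(q-1), q*(p-1)).
p*(q-1) = 5*72 = 360
q*(p-1) = 73*4 = 292
min(360, 292) = 292

292


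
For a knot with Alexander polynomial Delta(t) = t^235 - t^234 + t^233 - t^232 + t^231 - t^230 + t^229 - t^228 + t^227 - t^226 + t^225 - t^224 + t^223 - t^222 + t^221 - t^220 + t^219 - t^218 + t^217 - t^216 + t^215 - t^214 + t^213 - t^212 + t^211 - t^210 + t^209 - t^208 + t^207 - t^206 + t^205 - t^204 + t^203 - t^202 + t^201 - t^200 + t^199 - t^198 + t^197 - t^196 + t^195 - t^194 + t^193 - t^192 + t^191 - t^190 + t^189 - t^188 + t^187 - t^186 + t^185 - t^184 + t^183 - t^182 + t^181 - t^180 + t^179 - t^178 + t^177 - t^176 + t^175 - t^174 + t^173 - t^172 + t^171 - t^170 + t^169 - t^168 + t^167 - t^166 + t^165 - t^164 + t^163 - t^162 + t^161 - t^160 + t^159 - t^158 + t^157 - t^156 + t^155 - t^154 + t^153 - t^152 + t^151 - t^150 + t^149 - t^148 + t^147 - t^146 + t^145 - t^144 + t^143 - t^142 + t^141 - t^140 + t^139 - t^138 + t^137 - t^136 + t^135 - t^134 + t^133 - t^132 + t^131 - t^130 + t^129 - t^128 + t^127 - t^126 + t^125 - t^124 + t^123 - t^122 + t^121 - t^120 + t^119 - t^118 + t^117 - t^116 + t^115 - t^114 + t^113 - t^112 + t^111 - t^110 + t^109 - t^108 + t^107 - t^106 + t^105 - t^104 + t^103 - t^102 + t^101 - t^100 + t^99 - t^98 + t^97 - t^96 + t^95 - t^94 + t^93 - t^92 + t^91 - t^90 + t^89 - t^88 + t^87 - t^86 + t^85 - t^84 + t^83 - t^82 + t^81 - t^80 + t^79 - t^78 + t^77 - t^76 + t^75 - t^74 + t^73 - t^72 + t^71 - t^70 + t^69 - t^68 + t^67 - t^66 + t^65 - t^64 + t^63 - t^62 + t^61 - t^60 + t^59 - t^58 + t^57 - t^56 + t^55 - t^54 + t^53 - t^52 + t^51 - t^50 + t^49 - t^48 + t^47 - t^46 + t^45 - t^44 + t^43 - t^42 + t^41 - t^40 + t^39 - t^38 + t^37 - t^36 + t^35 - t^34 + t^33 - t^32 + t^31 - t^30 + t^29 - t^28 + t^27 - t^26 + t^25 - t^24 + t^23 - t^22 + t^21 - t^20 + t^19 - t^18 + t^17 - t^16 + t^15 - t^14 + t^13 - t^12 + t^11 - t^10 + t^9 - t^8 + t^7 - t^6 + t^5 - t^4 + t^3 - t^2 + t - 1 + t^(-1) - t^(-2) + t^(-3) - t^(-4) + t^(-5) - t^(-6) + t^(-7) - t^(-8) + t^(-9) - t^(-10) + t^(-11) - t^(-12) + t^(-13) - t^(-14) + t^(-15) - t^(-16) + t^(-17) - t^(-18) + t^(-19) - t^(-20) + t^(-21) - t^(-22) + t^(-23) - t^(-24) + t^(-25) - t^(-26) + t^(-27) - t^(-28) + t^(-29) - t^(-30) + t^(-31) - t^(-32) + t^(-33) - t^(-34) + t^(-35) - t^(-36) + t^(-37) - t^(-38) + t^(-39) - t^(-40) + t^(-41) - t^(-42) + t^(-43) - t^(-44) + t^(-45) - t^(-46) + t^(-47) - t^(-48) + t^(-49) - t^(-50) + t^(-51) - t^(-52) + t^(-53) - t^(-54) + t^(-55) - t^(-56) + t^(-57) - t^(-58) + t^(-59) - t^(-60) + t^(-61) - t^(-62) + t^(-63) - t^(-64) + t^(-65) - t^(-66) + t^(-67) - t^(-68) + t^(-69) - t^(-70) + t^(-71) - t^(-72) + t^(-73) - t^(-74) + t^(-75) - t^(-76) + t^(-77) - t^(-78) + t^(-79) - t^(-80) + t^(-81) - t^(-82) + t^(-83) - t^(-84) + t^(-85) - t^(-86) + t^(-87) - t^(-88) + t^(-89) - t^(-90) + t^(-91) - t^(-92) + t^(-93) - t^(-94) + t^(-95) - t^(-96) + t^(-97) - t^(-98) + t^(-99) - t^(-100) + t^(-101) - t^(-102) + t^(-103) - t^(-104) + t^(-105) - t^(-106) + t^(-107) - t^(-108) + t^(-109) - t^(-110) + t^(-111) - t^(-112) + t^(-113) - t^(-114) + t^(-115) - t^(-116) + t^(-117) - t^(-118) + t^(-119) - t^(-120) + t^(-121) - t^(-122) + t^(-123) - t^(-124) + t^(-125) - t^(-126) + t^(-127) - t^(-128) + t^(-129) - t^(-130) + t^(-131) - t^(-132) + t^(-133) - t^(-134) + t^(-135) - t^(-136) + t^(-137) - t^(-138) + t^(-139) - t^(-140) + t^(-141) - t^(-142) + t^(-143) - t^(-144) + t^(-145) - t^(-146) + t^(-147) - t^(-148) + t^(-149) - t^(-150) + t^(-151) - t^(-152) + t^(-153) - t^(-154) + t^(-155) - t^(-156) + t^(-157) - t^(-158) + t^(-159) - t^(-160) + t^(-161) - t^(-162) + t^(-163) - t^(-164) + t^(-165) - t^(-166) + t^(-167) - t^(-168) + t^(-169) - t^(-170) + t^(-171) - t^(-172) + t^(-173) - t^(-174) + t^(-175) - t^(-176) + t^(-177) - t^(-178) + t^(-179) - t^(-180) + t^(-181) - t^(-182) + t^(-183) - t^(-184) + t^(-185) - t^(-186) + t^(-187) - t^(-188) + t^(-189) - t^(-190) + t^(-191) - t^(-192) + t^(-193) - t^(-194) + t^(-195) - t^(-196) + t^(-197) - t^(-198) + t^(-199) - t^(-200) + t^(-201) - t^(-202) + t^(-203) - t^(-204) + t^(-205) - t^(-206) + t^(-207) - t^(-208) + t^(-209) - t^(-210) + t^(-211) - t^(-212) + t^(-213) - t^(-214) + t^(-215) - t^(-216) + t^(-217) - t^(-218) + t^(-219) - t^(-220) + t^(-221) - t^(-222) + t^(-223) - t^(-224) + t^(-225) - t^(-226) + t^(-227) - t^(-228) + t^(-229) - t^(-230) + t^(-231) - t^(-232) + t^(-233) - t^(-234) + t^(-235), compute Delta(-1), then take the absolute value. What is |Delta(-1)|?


Step 1: The polynomial has 471 terms with alternating signs, exponents from 235 down to -235.
Step 2: Substitute t = -1. The i-th term has coefficient (-1)^i and exponent (m-i),
  so its value is (-1)^i * (-1)^(m-i) = (-1)^m = -1 for every i.
Step 3: All 471 terms equal -1, so Delta(-1) = 471 * (-1) = -471
Step 4: |Delta(-1)| = 471

471


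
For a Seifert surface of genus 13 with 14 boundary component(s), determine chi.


chi = 2 - 2g - b
= 2 - 2*13 - 14
= 2 - 26 - 14 = -38

-38


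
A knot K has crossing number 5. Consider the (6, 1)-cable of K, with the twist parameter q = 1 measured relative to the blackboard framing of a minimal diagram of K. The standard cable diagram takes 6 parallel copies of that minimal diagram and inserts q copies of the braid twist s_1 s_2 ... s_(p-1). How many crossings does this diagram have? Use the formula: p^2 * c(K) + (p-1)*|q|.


Step 1: Each of the c(K) crossings of the companion diagram becomes p*p = p^2 crossings among the p parallel strands, and each of the |q| twists s_1 s_2 ... s_(p-1) adds (p-1) crossings.
  Crossings = p^2 * c(K) + (p-1)*|q|
Step 2: = 6^2 * 5 + (6-1)*1
Step 3: = 36*5 + 5*1
Step 4: = 180 + 5 = 185

185


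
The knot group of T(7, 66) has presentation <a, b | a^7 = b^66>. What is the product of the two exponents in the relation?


The relation is a^7 = b^66.
Product of exponents = 7 * 66
= 462

462


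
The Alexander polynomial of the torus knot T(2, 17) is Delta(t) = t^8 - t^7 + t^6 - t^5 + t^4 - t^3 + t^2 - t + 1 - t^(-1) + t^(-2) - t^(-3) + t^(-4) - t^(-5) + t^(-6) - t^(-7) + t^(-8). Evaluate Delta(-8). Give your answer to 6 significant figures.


Substituting t = -8 into Delta(t) = t^8 - t^7 + t^6 - t^5 + t^4 - t^3 + t^2 - t + 1 - t^(-1) + t^(-2) - t^(-3) + t^(-4) - t^(-5) + t^(-6) - t^(-7) + t^(-8):
Term values: (16777216) + (2097152) + (262144) + (32768) + (4096) + (512) + (64) + (8) + (1) + (0.125) + (0.015625) + (0.00195312) + (0.000244141) + (3.05176e-05) + (3.8147e-06) + (4.76837e-07) + (5.96046e-08)
Sum = 19173961.14
Rounded to 6 significant figures: 1.9174e+07

1.9174e+07


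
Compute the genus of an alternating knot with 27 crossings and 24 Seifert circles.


For alternating knots, g = (c - s + 1)/2.
= (27 - 24 + 1)/2
= 4/2 = 2

2


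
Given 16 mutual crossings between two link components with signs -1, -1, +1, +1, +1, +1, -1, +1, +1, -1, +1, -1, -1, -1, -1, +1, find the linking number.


Step 1: Count positive crossings: 8
Step 2: Count negative crossings: 8
Step 3: Sum of signs = 8 - 8 = 0
Step 4: Linking number = sum/2 = 0/2 = 0

0


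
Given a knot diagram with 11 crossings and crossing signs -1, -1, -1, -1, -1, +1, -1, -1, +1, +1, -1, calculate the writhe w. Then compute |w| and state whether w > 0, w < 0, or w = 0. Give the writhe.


Step 1: Count positive crossings (+1).
Positive crossings: 3
Step 2: Count negative crossings (-1).
Negative crossings: 8
Step 3: Writhe = (positive) - (negative)
w = 3 - 8 = -5
Step 4: |w| = 5, and w is negative

-5


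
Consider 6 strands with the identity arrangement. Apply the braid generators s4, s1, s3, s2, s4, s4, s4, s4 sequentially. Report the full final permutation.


Starting with identity [1, 2, 3, 4, 5, 6].
Apply generators in sequence:
  After s4: [1, 2, 3, 5, 4, 6]
  After s1: [2, 1, 3, 5, 4, 6]
  After s3: [2, 1, 5, 3, 4, 6]
  After s2: [2, 5, 1, 3, 4, 6]
  After s4: [2, 5, 1, 4, 3, 6]
  After s4: [2, 5, 1, 3, 4, 6]
  After s4: [2, 5, 1, 4, 3, 6]
  After s4: [2, 5, 1, 3, 4, 6]
Final permutation: [2, 5, 1, 3, 4, 6]

[2, 5, 1, 3, 4, 6]


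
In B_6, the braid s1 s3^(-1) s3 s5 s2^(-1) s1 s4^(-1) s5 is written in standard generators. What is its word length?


The word length counts the number of generators (including inverses).
Listing each generator: s1, s3^(-1), s3, s5, s2^(-1), s1, s4^(-1), s5
There are 8 generators in this braid word.

8


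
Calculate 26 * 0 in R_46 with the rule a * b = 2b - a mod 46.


26 * 0 = 2*0 - 26 mod 46
= 0 - 26 mod 46
= -26 mod 46 = 20

20


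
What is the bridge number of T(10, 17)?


The bridge number of T(p,q) is min(p,q).
min(10, 17) = 10

10


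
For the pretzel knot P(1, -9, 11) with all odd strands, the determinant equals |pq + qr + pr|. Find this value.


Step 1: Compute pq + qr + pr.
pq = 1*(-9) = -9
qr = (-9)*11 = -99
pr = 1*11 = 11
pq + qr + pr = -9 + (-99) + 11 = -97
Step 2: Take absolute value.
det(P(1,-9,11)) = |-97| = 97

97


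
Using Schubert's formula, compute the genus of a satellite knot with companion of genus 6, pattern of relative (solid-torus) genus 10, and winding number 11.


Schubert: g(satellite) = g_rel(pattern) + |winding| * g(companion),
where g_rel(pattern) is the genus of the pattern relative to the solid torus.
= 10 + 11 * 6
= 10 + 66 = 76

76


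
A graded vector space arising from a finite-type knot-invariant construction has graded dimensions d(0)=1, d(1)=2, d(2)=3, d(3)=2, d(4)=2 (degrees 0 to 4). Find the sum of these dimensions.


Total dimension = d(0) + d(1) + ... + d(4)
= 1 + 2 + 3 + 2 + 2
= 10

10


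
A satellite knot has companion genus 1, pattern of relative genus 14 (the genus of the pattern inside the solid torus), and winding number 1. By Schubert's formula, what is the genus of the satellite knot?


Schubert: g(satellite) = g_rel(pattern) + |winding| * g(companion),
where g_rel(pattern) is the genus of the pattern relative to the solid torus.
= 14 + 1 * 1
= 14 + 1 = 15

15


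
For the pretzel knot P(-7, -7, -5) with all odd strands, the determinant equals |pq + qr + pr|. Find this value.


Step 1: Compute pq + qr + pr.
pq = (-7)*(-7) = 49
qr = (-7)*(-5) = 35
pr = (-7)*(-5) = 35
pq + qr + pr = 49 + 35 + 35 = 119
Step 2: Take absolute value.
det(P(-7,-7,-5)) = |119| = 119

119


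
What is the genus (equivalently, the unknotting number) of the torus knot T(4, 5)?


For a torus knot T(p,q), both the unknotting number and genus equal (p-1)(q-1)/2.
= (4-1)(5-1)/2
= 3*4/2
= 12/2 = 6

6


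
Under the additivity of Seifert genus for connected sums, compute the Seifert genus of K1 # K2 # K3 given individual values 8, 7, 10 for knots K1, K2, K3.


The Seifert genus is additive under connected sum.
Seifert genus(K1 # K2 # K3) = (8) + (7) + (10)
= 25

25


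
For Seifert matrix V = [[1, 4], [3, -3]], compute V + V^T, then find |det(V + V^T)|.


Step 1: Form V + V^T where V = [[1, 4], [3, -3]]
  V^T = [[1, 3], [4, -3]]
  V + V^T = [[2, 7], [7, -6]]
Step 2: det(V + V^T) = 2*(-6) - 7*7
  = -12 - 49 = -61
Step 3: Knot determinant = |det(V + V^T)| = |-61| = 61

61


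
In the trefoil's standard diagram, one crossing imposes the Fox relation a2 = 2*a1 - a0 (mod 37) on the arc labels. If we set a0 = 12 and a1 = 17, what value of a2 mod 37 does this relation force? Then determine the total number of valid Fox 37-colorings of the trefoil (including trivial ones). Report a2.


Step 1: Apply the given crossing relation 2*a1 - a0 - a2 = 0 (mod 37).
  a2 = 2*a1 - a0 mod 37
  a2 = 2*17 - 12 mod 37
  a2 = 34 - 12 mod 37
  a2 = 22 mod 37 = 22
Step 2: The trefoil has determinant 3.
  Number of Fox p-colorings (p prime) is p^2 if p = 3, else p.
  Since 37 does not divide 3, only trivial (constant) colorings exist.
  (So the trial a0 = 12, a1 = 17 with a0 != a1 does NOT extend to a valid coloring of the whole trefoil: the other two crossing relations require 3*(a1 - a0) = 0 (mod 37), which fails.)
  Total colorings = 37
Step 3: a2 = 22, total Fox 37-colorings = 37

22


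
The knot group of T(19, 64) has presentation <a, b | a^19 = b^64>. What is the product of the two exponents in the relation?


The relation is a^19 = b^64.
Product of exponents = 19 * 64
= 1216

1216


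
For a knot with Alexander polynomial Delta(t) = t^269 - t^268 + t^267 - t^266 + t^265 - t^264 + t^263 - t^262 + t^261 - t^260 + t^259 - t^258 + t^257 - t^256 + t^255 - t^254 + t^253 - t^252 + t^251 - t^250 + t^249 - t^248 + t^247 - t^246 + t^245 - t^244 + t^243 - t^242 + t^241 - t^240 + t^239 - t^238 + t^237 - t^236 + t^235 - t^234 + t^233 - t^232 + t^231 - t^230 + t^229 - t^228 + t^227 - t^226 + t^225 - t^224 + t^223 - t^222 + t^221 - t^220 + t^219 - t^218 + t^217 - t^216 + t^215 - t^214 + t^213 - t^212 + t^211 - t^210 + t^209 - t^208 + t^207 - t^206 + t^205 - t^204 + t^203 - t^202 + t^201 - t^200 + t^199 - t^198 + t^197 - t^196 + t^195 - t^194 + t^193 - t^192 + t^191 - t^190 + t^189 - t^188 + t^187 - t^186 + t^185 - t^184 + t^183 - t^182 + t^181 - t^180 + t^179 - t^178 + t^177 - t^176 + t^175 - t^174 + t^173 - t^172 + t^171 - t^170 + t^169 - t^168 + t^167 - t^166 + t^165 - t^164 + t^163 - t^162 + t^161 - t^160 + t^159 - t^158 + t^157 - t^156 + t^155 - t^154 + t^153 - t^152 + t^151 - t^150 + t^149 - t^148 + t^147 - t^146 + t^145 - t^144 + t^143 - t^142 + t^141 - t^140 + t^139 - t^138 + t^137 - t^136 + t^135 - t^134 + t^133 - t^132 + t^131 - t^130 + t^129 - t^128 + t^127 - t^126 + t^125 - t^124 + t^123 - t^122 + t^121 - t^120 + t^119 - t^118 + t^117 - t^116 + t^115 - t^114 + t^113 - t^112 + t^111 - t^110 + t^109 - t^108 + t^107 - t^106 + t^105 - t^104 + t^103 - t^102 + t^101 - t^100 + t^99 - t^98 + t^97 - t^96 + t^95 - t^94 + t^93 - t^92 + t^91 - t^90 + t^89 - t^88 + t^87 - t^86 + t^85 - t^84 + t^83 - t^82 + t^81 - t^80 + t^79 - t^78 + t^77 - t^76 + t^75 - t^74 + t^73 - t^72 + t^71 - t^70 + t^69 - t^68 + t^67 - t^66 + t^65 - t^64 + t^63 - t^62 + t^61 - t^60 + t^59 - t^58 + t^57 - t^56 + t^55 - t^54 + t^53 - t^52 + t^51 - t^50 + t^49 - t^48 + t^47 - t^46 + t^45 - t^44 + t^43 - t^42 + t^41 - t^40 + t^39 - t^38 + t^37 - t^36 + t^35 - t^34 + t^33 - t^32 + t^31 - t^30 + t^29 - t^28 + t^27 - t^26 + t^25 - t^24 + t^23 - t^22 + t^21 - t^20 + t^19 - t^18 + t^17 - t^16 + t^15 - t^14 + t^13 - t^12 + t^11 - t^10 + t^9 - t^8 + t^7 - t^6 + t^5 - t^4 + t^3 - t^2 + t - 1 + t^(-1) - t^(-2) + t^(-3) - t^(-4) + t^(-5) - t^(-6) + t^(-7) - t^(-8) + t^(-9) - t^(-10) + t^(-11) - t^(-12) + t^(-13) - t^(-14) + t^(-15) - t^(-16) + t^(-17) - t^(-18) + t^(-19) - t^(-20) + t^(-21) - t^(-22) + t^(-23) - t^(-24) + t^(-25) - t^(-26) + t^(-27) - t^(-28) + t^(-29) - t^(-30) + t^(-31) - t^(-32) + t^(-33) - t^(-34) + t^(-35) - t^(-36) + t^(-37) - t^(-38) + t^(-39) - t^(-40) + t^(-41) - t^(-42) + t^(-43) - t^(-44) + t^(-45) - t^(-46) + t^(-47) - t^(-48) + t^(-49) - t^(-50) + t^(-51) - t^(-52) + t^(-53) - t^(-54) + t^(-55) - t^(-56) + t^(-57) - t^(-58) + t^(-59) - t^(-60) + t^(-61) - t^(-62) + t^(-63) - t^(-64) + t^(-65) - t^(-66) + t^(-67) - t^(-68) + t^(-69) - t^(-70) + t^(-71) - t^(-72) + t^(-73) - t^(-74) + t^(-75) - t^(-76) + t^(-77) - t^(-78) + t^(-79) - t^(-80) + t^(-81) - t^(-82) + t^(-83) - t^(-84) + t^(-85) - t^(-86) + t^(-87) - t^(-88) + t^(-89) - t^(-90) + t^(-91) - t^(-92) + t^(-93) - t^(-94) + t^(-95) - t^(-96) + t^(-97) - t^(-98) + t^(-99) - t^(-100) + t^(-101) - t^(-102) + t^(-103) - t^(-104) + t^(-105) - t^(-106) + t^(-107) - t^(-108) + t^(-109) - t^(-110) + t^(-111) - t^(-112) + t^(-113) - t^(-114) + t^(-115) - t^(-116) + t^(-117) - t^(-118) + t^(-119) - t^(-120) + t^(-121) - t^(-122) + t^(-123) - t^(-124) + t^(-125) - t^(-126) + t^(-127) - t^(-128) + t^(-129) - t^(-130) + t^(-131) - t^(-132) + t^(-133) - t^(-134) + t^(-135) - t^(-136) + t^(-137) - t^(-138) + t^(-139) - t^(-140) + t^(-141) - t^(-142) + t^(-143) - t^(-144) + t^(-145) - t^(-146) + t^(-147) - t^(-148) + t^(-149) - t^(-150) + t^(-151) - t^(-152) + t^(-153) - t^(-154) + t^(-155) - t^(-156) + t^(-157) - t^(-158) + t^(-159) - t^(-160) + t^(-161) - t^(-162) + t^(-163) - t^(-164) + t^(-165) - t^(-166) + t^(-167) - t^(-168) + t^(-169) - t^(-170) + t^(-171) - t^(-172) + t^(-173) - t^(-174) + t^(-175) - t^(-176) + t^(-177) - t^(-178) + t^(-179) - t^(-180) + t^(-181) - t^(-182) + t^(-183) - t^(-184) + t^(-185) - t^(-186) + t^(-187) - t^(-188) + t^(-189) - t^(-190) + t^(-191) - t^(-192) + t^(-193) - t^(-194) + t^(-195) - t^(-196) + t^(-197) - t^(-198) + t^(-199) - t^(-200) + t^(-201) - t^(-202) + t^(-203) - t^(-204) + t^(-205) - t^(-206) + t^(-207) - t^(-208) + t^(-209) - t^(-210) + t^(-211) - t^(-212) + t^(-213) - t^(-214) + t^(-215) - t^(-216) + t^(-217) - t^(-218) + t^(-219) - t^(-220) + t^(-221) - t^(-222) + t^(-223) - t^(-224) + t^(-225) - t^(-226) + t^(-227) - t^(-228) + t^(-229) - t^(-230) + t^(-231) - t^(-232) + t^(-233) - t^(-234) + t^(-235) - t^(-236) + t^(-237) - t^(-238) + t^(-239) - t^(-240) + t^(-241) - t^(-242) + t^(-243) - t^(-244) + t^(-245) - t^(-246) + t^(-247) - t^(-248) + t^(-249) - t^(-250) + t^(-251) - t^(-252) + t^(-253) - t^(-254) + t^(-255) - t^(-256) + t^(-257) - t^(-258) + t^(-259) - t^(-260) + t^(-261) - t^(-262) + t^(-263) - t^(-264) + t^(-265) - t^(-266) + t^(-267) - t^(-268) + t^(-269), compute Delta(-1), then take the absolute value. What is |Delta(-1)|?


Step 1: The polynomial has 539 terms with alternating signs, exponents from 269 down to -269.
Step 2: Substitute t = -1. The i-th term has coefficient (-1)^i and exponent (m-i),
  so its value is (-1)^i * (-1)^(m-i) = (-1)^m = -1 for every i.
Step 3: All 539 terms equal -1, so Delta(-1) = 539 * (-1) = -539
Step 4: |Delta(-1)| = 539

539
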